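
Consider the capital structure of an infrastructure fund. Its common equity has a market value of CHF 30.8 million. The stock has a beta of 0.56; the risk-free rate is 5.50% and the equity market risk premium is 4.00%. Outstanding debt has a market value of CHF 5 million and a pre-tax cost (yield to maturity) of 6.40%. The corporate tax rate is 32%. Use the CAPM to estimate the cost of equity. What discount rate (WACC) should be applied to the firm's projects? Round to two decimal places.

7.27%

Cost of equity via CAPM: Re = 5.5% + 0.56 × 4.0% = 7.7400%.
Total capital V = 30.8 + 5 = 35.8.
Equity: weight = 30.8/35.8 = 0.8603; cost = 7.74%.
Debt: weight = 5/35.8 = 0.1397; after-tax cost = 6.4% × (1 − 32%) = 4.3520%.
WACC = 0.8603 × 7.7400% + 0.1397 × 4.3520% = 7.2668%.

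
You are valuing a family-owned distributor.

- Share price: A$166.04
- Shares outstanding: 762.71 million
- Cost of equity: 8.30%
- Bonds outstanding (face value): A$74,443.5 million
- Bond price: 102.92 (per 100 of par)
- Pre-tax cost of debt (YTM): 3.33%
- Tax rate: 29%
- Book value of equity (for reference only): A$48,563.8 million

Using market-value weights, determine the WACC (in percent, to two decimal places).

6.06%

Market value of equity E = 166.04 × 762.71m = 126640.3684m. Market value of debt D = 74443.5m × 102.92/100 = 76617.2502m.
Total capital V = 126640.3684 + 76617.2502 = 203257.6186.
Equity: weight = 126640.3684/203257.6186 = 0.6231; cost = 8.3%.
Bonds outstanding: weight = 76617.2502/203257.6186 = 0.3769; after-tax cost = 3.33% × (1 − 29%) = 2.3643%.
WACC = 0.6231 × 8.3000% + 0.3769 × 2.3643% = 6.0626%.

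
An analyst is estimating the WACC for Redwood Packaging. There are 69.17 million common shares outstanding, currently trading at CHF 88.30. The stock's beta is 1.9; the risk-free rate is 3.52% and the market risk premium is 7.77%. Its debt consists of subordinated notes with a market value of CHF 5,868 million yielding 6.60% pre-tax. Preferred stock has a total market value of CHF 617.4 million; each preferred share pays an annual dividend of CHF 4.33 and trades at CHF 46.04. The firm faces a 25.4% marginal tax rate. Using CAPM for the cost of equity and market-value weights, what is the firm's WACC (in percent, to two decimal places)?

Cost of equity via CAPM: Re = 3.52% + 1.9 × 7.77% = 18.2830%.
Cost of preferred: Rp = 4.33 / 46.04 = 9.4049%.
Market value of equity E = 88.3 × 69.17m = 6107.711m.
Total capital V = 6107.711 + 617.4 + 5868 = 12593.111.
Equity: weight = 6107.711/12593.111 = 0.4850; cost = 18.283%.
Preferred: weight = 617.4/12593.111 = 0.0490; cost = 9.4049%.
Subordinated notes: weight = 5868/12593.111 = 0.4660; after-tax cost = 6.6% × (1 − 25.4%) = 4.9236%.
WACC = 0.4850 × 18.2830% + 0.0490 × 9.4049% + 0.4660 × 4.9236% = 11.6227%.

11.62%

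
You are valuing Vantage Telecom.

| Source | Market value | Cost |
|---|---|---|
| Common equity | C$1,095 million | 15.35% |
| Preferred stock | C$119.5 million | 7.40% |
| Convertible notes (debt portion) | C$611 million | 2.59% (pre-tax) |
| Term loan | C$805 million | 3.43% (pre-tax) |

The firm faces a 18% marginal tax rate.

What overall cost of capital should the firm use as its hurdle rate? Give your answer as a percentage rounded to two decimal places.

Total capital V = 1095 + 119.5 + 611 + 805 = 2630.5.
Equity: weight = 1095/2630.5 = 0.4163; cost = 15.35%.
Preferred: weight = 119.5/2630.5 = 0.0454; cost = 7.4%.
Convertible notes (debt portion): weight = 611/2630.5 = 0.2323; after-tax cost = 2.59% × (1 − 18%) = 2.1238%.
Term loan: weight = 805/2630.5 = 0.3060; after-tax cost = 3.43% × (1 − 18%) = 2.8126%.
WACC = 0.4163 × 15.3500% + 0.0454 × 7.4000% + 0.2323 × 2.1238% + 0.3060 × 2.8126% = 8.0800%.

8.08%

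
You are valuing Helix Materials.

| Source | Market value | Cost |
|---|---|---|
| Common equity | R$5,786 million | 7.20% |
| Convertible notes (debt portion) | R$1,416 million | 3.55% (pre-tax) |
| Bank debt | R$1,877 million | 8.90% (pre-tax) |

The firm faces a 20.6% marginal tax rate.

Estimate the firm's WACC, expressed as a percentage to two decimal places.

6.49%

Total capital V = 5786 + 1416 + 1877 = 9079.
Equity: weight = 5786/9079 = 0.6373; cost = 7.2%.
Convertible notes (debt portion): weight = 1416/9079 = 0.1560; after-tax cost = 3.55% × (1 − 20.6%) = 2.8187%.
Bank debt: weight = 1877/9079 = 0.2067; after-tax cost = 8.9% × (1 − 20.6%) = 7.0666%.
WACC = 0.6373 × 7.2000% + 0.1560 × 2.8187% + 0.2067 × 7.0666% = 6.4891%.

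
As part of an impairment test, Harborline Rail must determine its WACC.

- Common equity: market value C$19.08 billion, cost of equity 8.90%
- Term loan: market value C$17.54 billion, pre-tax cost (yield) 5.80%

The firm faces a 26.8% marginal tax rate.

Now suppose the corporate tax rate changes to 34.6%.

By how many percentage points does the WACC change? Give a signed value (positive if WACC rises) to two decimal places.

-0.22 pp

Current WACC:
Total capital V = 19.08 + 17.54 = 36.62.
Equity: weight = 19.08/36.62 = 0.5210; cost = 8.9%.
Term loan: weight = 17.54/36.62 = 0.4790; after-tax cost = 5.8% × (1 − 26.8%) = 4.2456%.
WACC = 0.5210 × 8.9000% + 0.4790 × 4.2456% = 6.6707%.
After the change:
Total capital V = 19.08 + 17.54 = 36.62.
Equity: weight = 19.08/36.62 = 0.5210; cost = 8.9%.
Term loan: weight = 17.54/36.62 = 0.4790; after-tax cost = 5.8% × (1 − 34.6%) = 3.7932%.
WACC = 0.5210 × 8.9000% + 0.4790 × 3.7932% = 6.4540%.
Change in WACC = 6.4540% − 6.6707% = -0.2167 pp.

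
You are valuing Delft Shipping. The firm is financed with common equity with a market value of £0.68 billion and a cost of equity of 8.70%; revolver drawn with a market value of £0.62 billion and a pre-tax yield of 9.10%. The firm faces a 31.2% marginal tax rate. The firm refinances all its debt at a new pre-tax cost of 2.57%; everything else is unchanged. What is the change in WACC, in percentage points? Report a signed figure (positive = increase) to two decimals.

Current WACC:
Total capital V = 0.68 + 0.62 = 1.3.
Equity: weight = 0.68/1.3 = 0.5231; cost = 8.7%.
Revolver drawn: weight = 0.62/1.3 = 0.4769; after-tax cost = 9.1% × (1 − 31.2%) = 6.2608%.
WACC = 0.5231 × 8.7000% + 0.4769 × 6.2608% = 7.5367%.
After the change:
Total capital V = 0.68 + 0.62 = 1.3.
Equity: weight = 0.68/1.3 = 0.5231; cost = 8.7%.
Revolver drawn: weight = 0.62/1.3 = 0.4769; after-tax cost = 2.57% × (1 − 31.2%) = 1.7682%.
WACC = 0.5231 × 8.7000% + 0.4769 × 1.7682% = 5.3940%.
Change in WACC = 5.3940% − 7.5367% = -2.1426 pp.

-2.14 pp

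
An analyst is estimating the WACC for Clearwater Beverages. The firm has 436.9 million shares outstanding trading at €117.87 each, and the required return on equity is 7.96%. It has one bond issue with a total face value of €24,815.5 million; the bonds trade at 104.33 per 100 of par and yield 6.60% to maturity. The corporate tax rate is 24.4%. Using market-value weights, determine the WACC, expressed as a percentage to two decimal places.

Market value of equity E = 117.87 × 436.9m = 51497.403m. Market value of debt D = 24815.5m × 104.33/100 = 25890.01115m.
Total capital V = 51497.403 + 25890.01115 = 77387.41415.
Equity: weight = 51497.403/77387.41415 = 0.6654; cost = 7.96%.
Bonds outstanding: weight = 25890.01115/77387.41415 = 0.3346; after-tax cost = 6.6% × (1 − 24.4%) = 4.9896%.
WACC = 0.6654 × 7.9600% + 0.3346 × 4.9896% = 6.9663%.

6.97%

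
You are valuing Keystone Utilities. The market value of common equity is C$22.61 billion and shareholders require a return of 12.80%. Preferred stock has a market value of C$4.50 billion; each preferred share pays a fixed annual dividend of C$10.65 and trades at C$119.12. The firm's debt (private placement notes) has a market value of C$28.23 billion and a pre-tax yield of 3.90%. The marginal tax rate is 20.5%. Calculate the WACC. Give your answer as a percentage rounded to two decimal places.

Cost of preferred: Rp = 10.65 / 119.12 = 8.9406%.
Total capital V = 22.61 + 4.5 + 28.23 = 55.34.
Equity: weight = 22.61/55.34 = 0.4086; cost = 12.8%.
Preferred: weight = 4.5/55.34 = 0.0813; cost = 8.9406%.
Private placement notes: weight = 28.23/55.34 = 0.5101; after-tax cost = 3.9% × (1 − 20.5%) = 3.1005%.
WACC = 0.4086 × 12.8000% + 0.0813 × 8.9406% + 0.5101 × 3.1005% = 7.5383%.

7.54%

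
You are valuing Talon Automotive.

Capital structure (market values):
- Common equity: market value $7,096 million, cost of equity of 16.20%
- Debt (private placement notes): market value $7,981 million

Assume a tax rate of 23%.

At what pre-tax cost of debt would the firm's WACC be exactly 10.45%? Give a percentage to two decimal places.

6.93%

Total capital V = 7096 + 7981 = 15077.
Equity weight = 7096/15077 = 0.4707.
Private placement notes weight = 7981/15077 = 0.5293.
Equity contribution = 0.4707 × 16.2% = 7.6245%.
Remaining for debt = 10.45% − 7.6245% = 2.8255%.
Rd × (1 − 23%) × 0.5293 = 2.8255%  ⇒  Rd = 6.9320%.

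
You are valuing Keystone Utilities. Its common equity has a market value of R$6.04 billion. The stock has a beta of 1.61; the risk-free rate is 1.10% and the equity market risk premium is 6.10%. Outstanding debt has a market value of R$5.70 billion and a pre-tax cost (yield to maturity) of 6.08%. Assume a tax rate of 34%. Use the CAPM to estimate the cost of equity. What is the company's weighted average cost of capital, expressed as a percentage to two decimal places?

Cost of equity via CAPM: Re = 1.1% + 1.61 × 6.1% = 10.9210%.
Total capital V = 6.04 + 5.7 = 11.74.
Equity: weight = 6.04/11.74 = 0.5145; cost = 10.921%.
Debt: weight = 5.7/11.74 = 0.4855; after-tax cost = 6.08% × (1 − 34%) = 4.0128%.
WACC = 0.5145 × 10.9210% + 0.4855 × 4.0128% = 7.5669%.

7.57%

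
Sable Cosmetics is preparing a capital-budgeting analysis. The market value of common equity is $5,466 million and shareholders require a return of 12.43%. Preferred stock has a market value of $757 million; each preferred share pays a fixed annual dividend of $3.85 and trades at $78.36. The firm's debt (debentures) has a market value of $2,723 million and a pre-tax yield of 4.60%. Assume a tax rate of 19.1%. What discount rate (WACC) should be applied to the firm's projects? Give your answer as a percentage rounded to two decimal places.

9.14%

Cost of preferred: Rp = 3.85 / 78.36 = 4.9132%.
Total capital V = 5466 + 757 + 2723 = 8946.
Equity: weight = 5466/8946 = 0.6110; cost = 12.43%.
Preferred: weight = 757/8946 = 0.0846; cost = 4.9132%.
Debentures: weight = 2723/8946 = 0.3044; after-tax cost = 4.6% × (1 − 19.1%) = 3.7214%.
WACC = 0.6110 × 12.4300% + 0.0846 × 4.9132% + 0.3044 × 3.7214% = 9.1432%.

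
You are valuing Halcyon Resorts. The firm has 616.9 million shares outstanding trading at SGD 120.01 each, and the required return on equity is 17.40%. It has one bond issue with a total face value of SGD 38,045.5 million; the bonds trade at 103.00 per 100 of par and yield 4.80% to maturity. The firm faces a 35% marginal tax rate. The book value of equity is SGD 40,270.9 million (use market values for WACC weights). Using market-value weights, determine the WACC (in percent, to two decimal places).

12.46%

Market value of equity E = 120.01 × 616.9m = 74034.169m. Market value of debt D = 38045.5m × 103.0/100 = 39186.865m.
Total capital V = 74034.169 + 39186.865 = 113221.034.
Equity: weight = 74034.169/113221.034 = 0.6539; cost = 17.4%.
Bonds outstanding: weight = 39186.865/113221.034 = 0.3461; after-tax cost = 4.8% × (1 − 35%) = 3.1200%.
WACC = 0.6539 × 17.4000% + 0.3461 × 3.1200% = 12.4576%.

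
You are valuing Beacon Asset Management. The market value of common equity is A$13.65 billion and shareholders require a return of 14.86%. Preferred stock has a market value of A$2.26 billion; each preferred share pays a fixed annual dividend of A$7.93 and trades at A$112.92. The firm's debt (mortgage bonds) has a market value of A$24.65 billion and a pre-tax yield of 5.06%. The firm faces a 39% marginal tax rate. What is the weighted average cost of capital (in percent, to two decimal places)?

Cost of preferred: Rp = 7.93 / 112.92 = 7.0227%.
Total capital V = 13.65 + 2.26 + 24.65 = 40.56.
Equity: weight = 13.65/40.56 = 0.3365; cost = 14.86%.
Preferred: weight = 2.26/40.56 = 0.0557; cost = 7.0227%.
Mortgage bonds: weight = 24.65/40.56 = 0.6077; after-tax cost = 5.06% × (1 − 39%) = 3.0866%.
WACC = 0.3365 × 14.8600% + 0.0557 × 7.0227% + 0.6077 × 3.0866% = 7.2681%.

7.27%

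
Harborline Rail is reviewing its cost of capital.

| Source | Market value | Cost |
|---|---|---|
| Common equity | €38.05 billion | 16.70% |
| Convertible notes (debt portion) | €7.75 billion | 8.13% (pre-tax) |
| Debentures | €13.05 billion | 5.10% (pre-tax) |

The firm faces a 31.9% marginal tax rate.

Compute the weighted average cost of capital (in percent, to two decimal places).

Total capital V = 38.05 + 7.75 + 13.05 = 58.85.
Equity: weight = 38.05/58.85 = 0.6466; cost = 16.7%.
Convertible notes (debt portion): weight = 7.75/58.85 = 0.1317; after-tax cost = 8.13% × (1 − 31.9%) = 5.5365%.
Debentures: weight = 13.05/58.85 = 0.2218; after-tax cost = 5.1% × (1 − 31.9%) = 3.4731%.
WACC = 0.6466 × 16.7000% + 0.1317 × 5.5365% + 0.2218 × 3.4731% = 12.2968%.

12.30%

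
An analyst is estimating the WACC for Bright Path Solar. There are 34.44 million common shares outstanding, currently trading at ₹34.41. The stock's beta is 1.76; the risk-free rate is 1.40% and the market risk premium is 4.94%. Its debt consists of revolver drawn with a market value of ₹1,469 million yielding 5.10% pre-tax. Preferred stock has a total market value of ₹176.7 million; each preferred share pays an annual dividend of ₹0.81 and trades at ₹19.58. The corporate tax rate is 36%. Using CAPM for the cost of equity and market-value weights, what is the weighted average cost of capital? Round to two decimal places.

Cost of equity via CAPM: Re = 1.4% + 1.76 × 4.94% = 10.0944%.
Cost of preferred: Rp = 0.81 / 19.58 = 4.1369%.
Market value of equity E = 34.41 × 34.44m = 1185.0804m.
Total capital V = 1185.0804 + 176.7 + 1469 = 2830.7804.
Equity: weight = 1185.0804/2830.7804 = 0.4186; cost = 10.0944%.
Preferred: weight = 176.7/2830.7804 = 0.0624; cost = 4.1369%.
Revolver drawn: weight = 1469/2830.7804 = 0.5189; after-tax cost = 5.1% × (1 − 36%) = 3.2640%.
WACC = 0.4186 × 10.0944% + 0.0624 × 4.1369% + 0.5189 × 3.2640% = 6.1780%.

6.18%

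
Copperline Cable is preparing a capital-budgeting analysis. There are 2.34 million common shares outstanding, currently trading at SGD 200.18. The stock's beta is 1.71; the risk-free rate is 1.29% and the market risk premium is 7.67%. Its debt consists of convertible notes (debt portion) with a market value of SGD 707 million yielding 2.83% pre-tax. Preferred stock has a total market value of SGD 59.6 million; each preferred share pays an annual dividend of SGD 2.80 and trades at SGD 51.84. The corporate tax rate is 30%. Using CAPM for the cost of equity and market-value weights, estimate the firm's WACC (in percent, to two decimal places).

6.86%

Cost of equity via CAPM: Re = 1.29% + 1.71 × 7.67% = 14.4057%.
Cost of preferred: Rp = 2.8 / 51.84 = 5.4012%.
Market value of equity E = 200.18 × 2.34m = 468.4212m.
Total capital V = 468.4212 + 59.6 + 707 = 1235.0212.
Equity: weight = 468.4212/1235.0212 = 0.3793; cost = 14.4057%.
Preferred: weight = 59.6/1235.0212 = 0.0483; cost = 5.4012%.
Convertible notes (debt portion): weight = 707/1235.0212 = 0.5725; after-tax cost = 2.83% × (1 − 30%) = 1.9810%.
WACC = 0.3793 × 14.4057% + 0.0483 × 5.4012% + 0.5725 × 1.9810% = 6.8585%.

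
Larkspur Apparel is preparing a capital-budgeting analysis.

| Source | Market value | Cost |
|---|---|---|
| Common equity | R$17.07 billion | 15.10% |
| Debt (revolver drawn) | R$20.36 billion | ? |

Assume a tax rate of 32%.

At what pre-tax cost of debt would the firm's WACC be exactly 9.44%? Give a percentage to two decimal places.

6.90%

Total capital V = 17.07 + 20.36 = 37.43.
Equity weight = 17.07/37.43 = 0.4561.
Revolver drawn weight = 20.36/37.43 = 0.5439.
Equity contribution = 0.4561 × 15.1% = 6.8864%.
Remaining for debt = 9.44% − 6.8864% = 2.5536%.
Rd × (1 − 32%) × 0.5439 = 2.5536%  ⇒  Rd = 6.9038%.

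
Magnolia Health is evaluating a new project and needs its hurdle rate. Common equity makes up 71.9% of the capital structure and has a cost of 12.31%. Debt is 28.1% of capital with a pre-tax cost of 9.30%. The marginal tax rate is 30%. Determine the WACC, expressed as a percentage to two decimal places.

After-tax cost of debt = 9.3% × (1 − 30%) = 6.5100%.
WACC = 0.719 × 12.3100% + 0.281 × 6.5100% = 10.6802%.

10.68%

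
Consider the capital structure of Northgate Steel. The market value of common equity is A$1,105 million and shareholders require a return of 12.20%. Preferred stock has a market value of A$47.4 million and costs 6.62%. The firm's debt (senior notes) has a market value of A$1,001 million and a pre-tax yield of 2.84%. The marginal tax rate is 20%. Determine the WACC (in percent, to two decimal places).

Total capital V = 1105 + 47.4 + 1001 = 2153.4.
Equity: weight = 1105/2153.4 = 0.5131; cost = 12.2%.
Preferred: weight = 47.4/2153.4 = 0.0220; cost = 6.62%.
Senior notes: weight = 1001/2153.4 = 0.4648; after-tax cost = 2.84% × (1 − 20%) = 2.2720%.
WACC = 0.5131 × 12.2000% + 0.0220 × 6.6200% + 0.4648 × 2.2720% = 7.4622%.

7.46%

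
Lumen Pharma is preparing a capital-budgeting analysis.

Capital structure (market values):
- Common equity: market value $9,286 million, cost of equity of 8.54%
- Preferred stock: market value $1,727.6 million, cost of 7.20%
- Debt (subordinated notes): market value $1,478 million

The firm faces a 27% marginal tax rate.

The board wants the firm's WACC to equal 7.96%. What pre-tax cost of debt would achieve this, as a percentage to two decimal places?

Total capital V = 9286 + 1727.6 + 1478 = 12491.6.
Equity weight = 9286/12491.6 = 0.7434.
Preferred weight = 1727.6/12491.6 = 0.1383.
Subordinated notes weight = 1478/12491.6 = 0.1183.
Equity contribution = 0.7434 × 8.54% = 6.3485%.
Preferred contribution = 0.1383 × 7.2% = 0.9958%.
Remaining for debt = 7.96% − 7.3442% = 0.6158%.
Rd × (1 − 27%) × 0.1183 = 0.6158%  ⇒  Rd = 7.1292%.

7.13%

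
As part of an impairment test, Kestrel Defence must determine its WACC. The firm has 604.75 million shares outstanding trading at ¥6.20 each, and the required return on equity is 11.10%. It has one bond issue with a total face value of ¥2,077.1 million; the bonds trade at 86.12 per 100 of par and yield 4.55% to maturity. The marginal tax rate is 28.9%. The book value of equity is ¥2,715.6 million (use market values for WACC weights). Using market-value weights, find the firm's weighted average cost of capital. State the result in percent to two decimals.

8.56%

Market value of equity E = 6.2 × 604.75m = 3749.45m. Market value of debt D = 2077.1m × 86.12/100 = 1788.79852m.
Total capital V = 3749.45 + 1788.79852 = 5538.24852.
Equity: weight = 3749.45/5538.24852 = 0.6770; cost = 11.1%.
Bonds outstanding: weight = 1788.79852/5538.24852 = 0.3230; after-tax cost = 4.55% × (1 − 28.9%) = 3.2351%.
WACC = 0.6770 × 11.1000% + 0.3230 × 3.2351% = 8.5597%.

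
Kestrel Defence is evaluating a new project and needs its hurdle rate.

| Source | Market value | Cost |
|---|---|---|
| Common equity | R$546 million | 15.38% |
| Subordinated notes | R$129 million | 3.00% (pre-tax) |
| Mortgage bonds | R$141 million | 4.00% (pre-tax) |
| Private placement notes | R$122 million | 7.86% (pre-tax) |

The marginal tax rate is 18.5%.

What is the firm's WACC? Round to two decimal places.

10.61%

Total capital V = 546 + 129 + 141 + 122 = 938.
Equity: weight = 546/938 = 0.5821; cost = 15.38%.
Subordinated notes: weight = 129/938 = 0.1375; after-tax cost = 3% × (1 − 18.5%) = 2.4450%.
Mortgage bonds: weight = 141/938 = 0.1503; after-tax cost = 4% × (1 − 18.5%) = 3.2600%.
Private placement notes: weight = 122/938 = 0.1301; after-tax cost = 7.86% × (1 − 18.5%) = 6.4059%.
WACC = 0.5821 × 15.3800% + 0.1375 × 2.4450% + 0.1503 × 3.2600% + 0.1301 × 6.4059% = 10.6120%.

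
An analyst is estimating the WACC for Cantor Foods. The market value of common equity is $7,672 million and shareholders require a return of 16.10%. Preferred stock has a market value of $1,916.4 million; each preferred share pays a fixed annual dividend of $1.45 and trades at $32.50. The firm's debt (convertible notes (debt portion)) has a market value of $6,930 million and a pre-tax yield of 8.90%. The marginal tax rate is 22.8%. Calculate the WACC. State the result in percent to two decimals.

10.88%

Cost of preferred: Rp = 1.45 / 32.5 = 4.4615%.
Total capital V = 7672 + 1916.4 + 6930 = 16518.4.
Equity: weight = 7672/16518.4 = 0.4645; cost = 16.1%.
Preferred: weight = 1916.4/16518.4 = 0.1160; cost = 4.4615%.
Convertible notes (debt portion): weight = 6930/16518.4 = 0.4195; after-tax cost = 8.9% × (1 − 22.8%) = 6.8708%.
WACC = 0.4645 × 16.1000% + 0.1160 × 4.4615% + 0.4195 × 6.8708% = 10.8778%.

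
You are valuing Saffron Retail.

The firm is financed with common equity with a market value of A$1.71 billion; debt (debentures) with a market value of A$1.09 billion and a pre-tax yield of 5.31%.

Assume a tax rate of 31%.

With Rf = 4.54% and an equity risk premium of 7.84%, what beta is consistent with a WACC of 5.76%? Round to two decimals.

0.33

Total capital V = 1.71 + 1.09 = 2.8.
Equity weight = 1.71/2.8 = 0.6107.
Debentures weight = 1.09/2.8 = 0.3893.
Debt contribution = 0.3893 × 5.31% × (1 − 31%) = 1.4263%.
Required equity contribution = 5.76% − 1.4263% = 4.3337%  ⇒  Re = 7.0961%.
CAPM: 7.0961% = 4.54% + β × 7.84%  ⇒  β = 0.3260.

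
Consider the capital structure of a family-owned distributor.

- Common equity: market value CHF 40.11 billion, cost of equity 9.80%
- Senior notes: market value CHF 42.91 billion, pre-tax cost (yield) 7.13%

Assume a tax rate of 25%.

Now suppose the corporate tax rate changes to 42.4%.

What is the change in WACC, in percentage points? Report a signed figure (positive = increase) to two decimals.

Current WACC:
Total capital V = 40.11 + 42.91 = 83.02.
Equity: weight = 40.11/83.02 = 0.4831; cost = 9.8%.
Senior notes: weight = 42.91/83.02 = 0.5169; after-tax cost = 7.13% × (1 − 25%) = 5.3475%.
WACC = 0.4831 × 9.8000% + 0.5169 × 5.3475% = 7.4987%.
After the change:
Total capital V = 40.11 + 42.91 = 83.02.
Equity: weight = 40.11/83.02 = 0.4831; cost = 9.8%.
Senior notes: weight = 42.91/83.02 = 0.5169; after-tax cost = 7.13% × (1 − 42.4%) = 4.1069%.
WACC = 0.4831 × 9.8000% + 0.5169 × 4.1069% = 6.8574%.
Change in WACC = 6.8574% − 7.4987% = -0.6412 pp.

-0.64 pp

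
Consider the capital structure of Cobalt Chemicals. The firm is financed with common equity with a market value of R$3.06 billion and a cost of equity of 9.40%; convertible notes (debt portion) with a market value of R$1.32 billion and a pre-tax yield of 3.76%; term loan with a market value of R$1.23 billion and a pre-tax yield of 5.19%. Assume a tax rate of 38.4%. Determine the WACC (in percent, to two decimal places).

6.37%

Total capital V = 3.06 + 1.32 + 1.23 = 5.61.
Equity: weight = 3.06/5.61 = 0.5455; cost = 9.4%.
Convertible notes (debt portion): weight = 1.32/5.61 = 0.2353; after-tax cost = 3.76% × (1 − 38.4%) = 2.3162%.
Term loan: weight = 1.23/5.61 = 0.2193; after-tax cost = 5.19% × (1 − 38.4%) = 3.1970%.
WACC = 0.5455 × 9.4000% + 0.2353 × 2.3162% + 0.2193 × 3.1970% = 6.3732%.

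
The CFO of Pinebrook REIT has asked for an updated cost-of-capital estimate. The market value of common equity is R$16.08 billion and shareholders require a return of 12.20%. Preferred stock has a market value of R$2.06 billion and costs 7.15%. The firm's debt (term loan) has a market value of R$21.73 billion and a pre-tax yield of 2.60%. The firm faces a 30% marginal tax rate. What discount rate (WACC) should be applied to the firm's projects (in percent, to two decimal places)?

6.28%

Total capital V = 16.08 + 2.06 + 21.73 = 39.87.
Equity: weight = 16.08/39.87 = 0.4033; cost = 12.2%.
Preferred: weight = 2.06/39.87 = 0.0517; cost = 7.15%.
Term loan: weight = 21.73/39.87 = 0.5450; after-tax cost = 2.6% × (1 − 30%) = 1.8200%.
WACC = 0.4033 × 12.2000% + 0.0517 × 7.1500% + 0.5450 × 1.8200% = 6.2818%.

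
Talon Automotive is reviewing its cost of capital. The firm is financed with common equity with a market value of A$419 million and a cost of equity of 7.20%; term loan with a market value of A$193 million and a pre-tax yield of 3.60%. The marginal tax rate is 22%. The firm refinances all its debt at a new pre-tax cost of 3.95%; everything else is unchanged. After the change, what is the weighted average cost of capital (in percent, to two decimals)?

5.90%

After the change:
Total capital V = 419 + 193 = 612.
Equity: weight = 419/612 = 0.6846; cost = 7.2%.
Term loan: weight = 193/612 = 0.3154; after-tax cost = 3.95% × (1 − 22%) = 3.0810%.
WACC = 0.6846 × 7.2000% + 0.3154 × 3.0810% = 5.9010%.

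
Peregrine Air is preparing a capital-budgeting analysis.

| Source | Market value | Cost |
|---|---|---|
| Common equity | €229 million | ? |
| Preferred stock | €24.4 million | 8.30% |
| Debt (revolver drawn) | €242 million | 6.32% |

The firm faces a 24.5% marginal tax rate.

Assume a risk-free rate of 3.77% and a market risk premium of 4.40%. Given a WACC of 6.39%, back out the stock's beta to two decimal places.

0.94

Total capital V = 229 + 24.4 + 242 = 495.4.
Equity weight = 229/495.4 = 0.4623.
Preferred weight = 24.4/495.4 = 0.0493.
Revolver drawn weight = 242/495.4 = 0.4885.
Debt contribution = 0.4885 × 6.32% × (1 − 24.5%) = 2.3309%.
Preferred contribution = 0.0493 × 8.3% = 0.4088%.
Required equity contribution = 6.39% − 2.7397% = 3.6503%  ⇒  Re = 7.8968%.
CAPM: 7.8968% = 3.77% + β × 4.4%  ⇒  β = 0.9379.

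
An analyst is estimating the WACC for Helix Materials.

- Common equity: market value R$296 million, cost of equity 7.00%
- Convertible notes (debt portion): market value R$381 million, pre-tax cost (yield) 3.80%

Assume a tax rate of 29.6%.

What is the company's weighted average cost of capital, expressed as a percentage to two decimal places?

Total capital V = 296 + 381 = 677.
Equity: weight = 296/677 = 0.4372; cost = 7%.
Convertible notes (debt portion): weight = 381/677 = 0.5628; after-tax cost = 3.8% × (1 − 29.6%) = 2.6752%.
WACC = 0.4372 × 7.0000% + 0.5628 × 2.6752% = 4.5661%.

4.57%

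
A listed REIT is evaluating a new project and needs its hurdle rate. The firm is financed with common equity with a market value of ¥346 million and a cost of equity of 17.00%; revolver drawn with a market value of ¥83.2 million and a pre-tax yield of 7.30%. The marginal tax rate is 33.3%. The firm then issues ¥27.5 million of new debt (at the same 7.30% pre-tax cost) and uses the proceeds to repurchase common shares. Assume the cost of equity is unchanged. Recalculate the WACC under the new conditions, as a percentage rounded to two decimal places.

After the change:
Total capital V = 318.5 + 110.7 = 429.2.
Equity: weight = 318.5/429.2 = 0.7421; cost = 17%.
Revolver drawn: weight = 110.7/429.2 = 0.2579; after-tax cost = 7.3% × (1 − 33.3%) = 4.8691%.
WACC = 0.7421 × 17.0000% + 0.2579 × 4.8691% = 13.8712%.

13.87%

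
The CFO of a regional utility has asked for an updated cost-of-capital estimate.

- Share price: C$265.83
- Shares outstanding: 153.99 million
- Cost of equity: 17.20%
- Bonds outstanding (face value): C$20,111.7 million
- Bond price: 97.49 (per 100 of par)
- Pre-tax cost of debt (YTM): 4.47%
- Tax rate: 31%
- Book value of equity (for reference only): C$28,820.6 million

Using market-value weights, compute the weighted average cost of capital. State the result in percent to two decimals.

12.63%

Market value of equity E = 265.83 × 153.99m = 40935.1617m. Market value of debt D = 20111.7m × 97.49/100 = 19606.89633m.
Total capital V = 40935.1617 + 19606.89633 = 60542.05803.
Equity: weight = 40935.1617/60542.05803 = 0.6761; cost = 17.2%.
Bonds outstanding: weight = 19606.89633/60542.05803 = 0.3239; after-tax cost = 4.47% × (1 − 31%) = 3.0843%.
WACC = 0.6761 × 17.2000% + 0.3239 × 3.0843% = 12.6285%.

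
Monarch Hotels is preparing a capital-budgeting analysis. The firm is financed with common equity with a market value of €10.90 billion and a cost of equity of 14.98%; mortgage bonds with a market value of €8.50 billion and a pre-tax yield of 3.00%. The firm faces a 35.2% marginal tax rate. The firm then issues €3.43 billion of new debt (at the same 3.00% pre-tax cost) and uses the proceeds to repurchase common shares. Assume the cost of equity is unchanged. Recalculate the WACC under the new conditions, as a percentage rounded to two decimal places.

After the change:
Total capital V = 7.47 + 11.93 = 19.4.
Equity: weight = 7.47/19.4 = 0.3851; cost = 14.98%.
Mortgage bonds: weight = 11.93/19.4 = 0.6149; after-tax cost = 3% × (1 − 35.2%) = 1.9440%.
WACC = 0.3851 × 14.9800% + 0.6149 × 1.9440% = 6.9635%.

6.96%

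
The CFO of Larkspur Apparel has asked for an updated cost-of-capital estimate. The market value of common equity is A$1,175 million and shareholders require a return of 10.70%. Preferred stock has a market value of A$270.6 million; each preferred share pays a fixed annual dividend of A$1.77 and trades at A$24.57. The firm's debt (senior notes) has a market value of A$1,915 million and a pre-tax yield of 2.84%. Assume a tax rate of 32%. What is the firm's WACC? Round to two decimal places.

5.42%

Cost of preferred: Rp = 1.77 / 24.57 = 7.2039%.
Total capital V = 1175 + 270.6 + 1915 = 3360.6.
Equity: weight = 1175/3360.6 = 0.3496; cost = 10.7%.
Preferred: weight = 270.6/3360.6 = 0.0805; cost = 7.2039%.
Senior notes: weight = 1915/3360.6 = 0.5698; after-tax cost = 2.84% × (1 − 32%) = 1.9312%.
WACC = 0.3496 × 10.7000% + 0.0805 × 7.2039% + 0.5698 × 1.9312% = 5.4217%.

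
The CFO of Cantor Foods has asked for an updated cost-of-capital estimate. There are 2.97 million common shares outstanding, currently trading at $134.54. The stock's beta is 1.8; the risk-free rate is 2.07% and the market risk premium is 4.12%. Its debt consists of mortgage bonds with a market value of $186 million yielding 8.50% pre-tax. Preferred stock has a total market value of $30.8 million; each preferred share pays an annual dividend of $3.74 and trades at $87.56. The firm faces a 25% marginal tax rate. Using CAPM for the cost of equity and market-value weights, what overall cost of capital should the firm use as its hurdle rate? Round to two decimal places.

8.29%

Cost of equity via CAPM: Re = 2.07% + 1.8 × 4.12% = 9.4860%.
Cost of preferred: Rp = 3.74 / 87.56 = 4.2714%.
Market value of equity E = 134.54 × 2.97m = 399.5838m.
Total capital V = 399.5838 + 30.8 + 186 = 616.3838.
Equity: weight = 399.5838/616.3838 = 0.6483; cost = 9.486%.
Preferred: weight = 30.8/616.3838 = 0.0500; cost = 4.2714%.
Mortgage bonds: weight = 186/616.3838 = 0.3018; after-tax cost = 8.5% × (1 − 25%) = 6.3750%.
WACC = 0.6483 × 9.4860% + 0.0500 × 4.2714% + 0.3018 × 6.3750% = 8.2867%.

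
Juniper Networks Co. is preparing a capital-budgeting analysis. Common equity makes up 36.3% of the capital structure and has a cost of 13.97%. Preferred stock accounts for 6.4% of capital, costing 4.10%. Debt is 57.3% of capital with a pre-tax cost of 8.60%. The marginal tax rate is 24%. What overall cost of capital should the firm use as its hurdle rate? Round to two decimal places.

9.08%

After-tax cost of debt = 8.6% × (1 − 24%) = 6.5360%.
WACC = 0.363 × 13.9700% + 0.064 × 4.1000% + 0.573 × 6.5360% = 9.0786%.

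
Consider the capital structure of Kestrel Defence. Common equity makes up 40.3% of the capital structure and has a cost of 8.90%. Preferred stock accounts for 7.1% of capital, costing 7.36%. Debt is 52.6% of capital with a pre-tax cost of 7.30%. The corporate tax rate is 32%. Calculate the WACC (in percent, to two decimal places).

After-tax cost of debt = 7.3% × (1 − 32%) = 4.9640%.
WACC = 0.403 × 8.9000% + 0.071 × 7.3600% + 0.526 × 4.9640% = 6.7203%.

6.72%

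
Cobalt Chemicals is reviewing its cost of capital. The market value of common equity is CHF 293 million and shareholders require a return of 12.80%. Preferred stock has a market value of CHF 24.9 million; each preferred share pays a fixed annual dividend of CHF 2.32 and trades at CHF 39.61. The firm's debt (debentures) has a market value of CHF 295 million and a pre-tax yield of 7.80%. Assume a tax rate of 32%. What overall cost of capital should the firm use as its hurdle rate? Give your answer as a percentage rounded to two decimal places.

Cost of preferred: Rp = 2.32 / 39.61 = 5.8571%.
Total capital V = 293 + 24.9 + 295 = 612.9.
Equity: weight = 293/612.9 = 0.4781; cost = 12.8%.
Preferred: weight = 24.9/612.9 = 0.0406; cost = 5.8571%.
Debentures: weight = 295/612.9 = 0.4813; after-tax cost = 7.8% × (1 − 32%) = 5.3040%.
WACC = 0.4781 × 12.8000% + 0.0406 × 5.8571% + 0.4813 × 5.3040% = 8.9100%.

8.91%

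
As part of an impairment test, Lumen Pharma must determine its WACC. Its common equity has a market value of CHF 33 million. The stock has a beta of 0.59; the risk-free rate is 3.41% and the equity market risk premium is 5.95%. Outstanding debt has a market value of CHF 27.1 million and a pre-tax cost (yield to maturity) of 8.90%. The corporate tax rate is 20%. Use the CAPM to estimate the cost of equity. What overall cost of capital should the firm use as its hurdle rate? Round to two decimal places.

7.01%

Cost of equity via CAPM: Re = 3.41% + 0.59 × 5.95% = 6.9205%.
Total capital V = 33 + 27.1 = 60.1.
Equity: weight = 33/60.1 = 0.5491; cost = 6.9205%.
Debt: weight = 27.1/60.1 = 0.4509; after-tax cost = 8.9% × (1 − 20%) = 7.1200%.
WACC = 0.5491 × 6.9205% + 0.4509 × 7.1200% = 7.0105%.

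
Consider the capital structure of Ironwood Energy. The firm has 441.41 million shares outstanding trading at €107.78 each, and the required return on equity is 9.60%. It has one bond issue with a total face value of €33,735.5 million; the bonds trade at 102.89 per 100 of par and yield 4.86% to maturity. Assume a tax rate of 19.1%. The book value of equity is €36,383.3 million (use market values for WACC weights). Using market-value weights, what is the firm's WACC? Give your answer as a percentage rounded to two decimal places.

7.21%

Market value of equity E = 107.78 × 441.41m = 47575.1698m. Market value of debt D = 33735.5m × 102.89/100 = 34710.45595m.
Total capital V = 47575.1698 + 34710.45595 = 82285.62575.
Equity: weight = 47575.1698/82285.62575 = 0.5782; cost = 9.6%.
Bonds outstanding: weight = 34710.45595/82285.62575 = 0.4218; after-tax cost = 4.86% × (1 − 19.1%) = 3.9317%.
WACC = 0.5782 × 9.6000% + 0.4218 × 3.9317% = 7.2090%.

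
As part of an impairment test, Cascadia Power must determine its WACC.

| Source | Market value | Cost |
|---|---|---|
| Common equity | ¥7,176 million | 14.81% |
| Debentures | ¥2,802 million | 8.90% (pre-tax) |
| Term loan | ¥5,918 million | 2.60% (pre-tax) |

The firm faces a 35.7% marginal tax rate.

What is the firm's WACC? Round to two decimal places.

8.32%

Total capital V = 7176 + 2802 + 5918 = 15896.
Equity: weight = 7176/15896 = 0.4514; cost = 14.81%.
Debentures: weight = 2802/15896 = 0.1763; after-tax cost = 8.9% × (1 − 35.7%) = 5.7227%.
Term loan: weight = 5918/15896 = 0.3723; after-tax cost = 2.6% × (1 − 35.7%) = 1.6718%.
WACC = 0.4514 × 14.8100% + 0.1763 × 5.7227% + 0.3723 × 1.6718% = 8.3169%.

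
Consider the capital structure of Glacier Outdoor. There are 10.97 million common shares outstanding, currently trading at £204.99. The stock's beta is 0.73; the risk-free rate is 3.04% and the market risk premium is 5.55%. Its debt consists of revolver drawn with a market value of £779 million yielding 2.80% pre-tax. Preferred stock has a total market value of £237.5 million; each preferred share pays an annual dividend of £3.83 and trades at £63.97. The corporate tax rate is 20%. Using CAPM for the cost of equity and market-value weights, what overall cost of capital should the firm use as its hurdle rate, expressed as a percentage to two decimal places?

5.85%

Cost of equity via CAPM: Re = 3.04% + 0.73 × 5.55% = 7.0915%.
Cost of preferred: Rp = 3.83 / 63.97 = 5.9872%.
Market value of equity E = 204.99 × 10.97m = 2248.7403m.
Total capital V = 2248.7403 + 237.5 + 779 = 3265.2403.
Equity: weight = 2248.7403/3265.2403 = 0.6887; cost = 7.0915%.
Preferred: weight = 237.5/3265.2403 = 0.0727; cost = 5.9872%.
Revolver drawn: weight = 779/3265.2403 = 0.2386; after-tax cost = 2.8% × (1 − 20%) = 2.2400%.
WACC = 0.6887 × 7.0915% + 0.0727 × 5.9872% + 0.2386 × 2.2400% = 5.8537%.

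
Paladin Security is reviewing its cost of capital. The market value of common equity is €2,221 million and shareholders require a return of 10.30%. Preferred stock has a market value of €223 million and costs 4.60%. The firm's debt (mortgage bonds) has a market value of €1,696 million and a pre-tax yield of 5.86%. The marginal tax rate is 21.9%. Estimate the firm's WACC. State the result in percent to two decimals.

Total capital V = 2221 + 223 + 1696 = 4140.
Equity: weight = 2221/4140 = 0.5365; cost = 10.3%.
Preferred: weight = 223/4140 = 0.0539; cost = 4.6%.
Mortgage bonds: weight = 1696/4140 = 0.4097; after-tax cost = 5.86% × (1 − 21.9%) = 4.5767%.
WACC = 0.5365 × 10.3000% + 0.0539 × 4.6000% + 0.4097 × 4.5767% = 7.6483%.

7.65%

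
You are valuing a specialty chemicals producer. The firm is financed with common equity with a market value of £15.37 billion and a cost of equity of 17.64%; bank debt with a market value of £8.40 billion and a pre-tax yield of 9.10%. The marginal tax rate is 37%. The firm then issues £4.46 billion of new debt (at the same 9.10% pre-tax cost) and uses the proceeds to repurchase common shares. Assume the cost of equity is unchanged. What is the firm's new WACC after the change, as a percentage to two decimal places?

After the change:
Total capital V = 10.91 + 12.86 = 23.77.
Equity: weight = 10.91/23.77 = 0.4590; cost = 17.64%.
Bank debt: weight = 12.86/23.77 = 0.5410; after-tax cost = 9.1% × (1 − 37%) = 5.7330%.
WACC = 0.4590 × 17.6400% + 0.5410 × 5.7330% = 11.1981%.

11.20%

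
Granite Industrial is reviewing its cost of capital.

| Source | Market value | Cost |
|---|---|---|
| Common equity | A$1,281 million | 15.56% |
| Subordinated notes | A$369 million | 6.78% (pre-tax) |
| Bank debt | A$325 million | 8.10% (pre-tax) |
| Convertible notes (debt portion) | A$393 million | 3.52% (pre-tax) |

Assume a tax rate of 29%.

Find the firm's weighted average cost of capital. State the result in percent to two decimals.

10.37%

Total capital V = 1281 + 369 + 325 + 393 = 2368.
Equity: weight = 1281/2368 = 0.5410; cost = 15.56%.
Subordinated notes: weight = 369/2368 = 0.1558; after-tax cost = 6.78% × (1 − 29%) = 4.8138%.
Bank debt: weight = 325/2368 = 0.1372; after-tax cost = 8.1% × (1 − 29%) = 5.7510%.
Convertible notes (debt portion): weight = 393/2368 = 0.1660; after-tax cost = 3.52% × (1 − 29%) = 2.4992%.
WACC = 0.5410 × 15.5600% + 0.1558 × 4.8138% + 0.1372 × 5.7510% + 0.1660 × 2.4992% = 10.3716%.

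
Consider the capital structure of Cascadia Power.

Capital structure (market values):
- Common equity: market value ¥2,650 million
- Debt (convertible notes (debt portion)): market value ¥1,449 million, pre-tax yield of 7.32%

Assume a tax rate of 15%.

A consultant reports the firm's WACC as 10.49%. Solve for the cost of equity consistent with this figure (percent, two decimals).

Total capital V = 2650 + 1449 = 4099.
Equity weight = 2650/4099 = 0.6465.
Convertible notes (debt portion) weight = 1449/4099 = 0.3535.
Debt contribution = 0.3535 × 7.32% × (1 − 15%) = 2.1995%.
Required equity contribution = 10.49% − 2.1995% = 8.2905%.
Re = 8.2905% / 0.6465 = 12.8237%.

12.82%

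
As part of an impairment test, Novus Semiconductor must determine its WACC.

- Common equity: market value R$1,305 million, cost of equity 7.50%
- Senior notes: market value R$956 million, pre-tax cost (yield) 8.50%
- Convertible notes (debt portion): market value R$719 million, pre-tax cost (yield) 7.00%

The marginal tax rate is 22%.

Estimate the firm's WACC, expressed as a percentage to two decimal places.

6.73%

Total capital V = 1305 + 956 + 719 = 2980.
Equity: weight = 1305/2980 = 0.4379; cost = 7.5%.
Senior notes: weight = 956/2980 = 0.3208; after-tax cost = 8.5% × (1 − 22%) = 6.6300%.
Convertible notes (debt portion): weight = 719/2980 = 0.2413; after-tax cost = 7% × (1 − 22%) = 5.4600%.
WACC = 0.4379 × 7.5000% + 0.3208 × 6.6300% + 0.2413 × 5.4600% = 6.7287%.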